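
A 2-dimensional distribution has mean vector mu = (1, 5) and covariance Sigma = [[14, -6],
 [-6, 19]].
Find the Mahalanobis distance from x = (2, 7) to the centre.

Step 1 — centre the observation: (x - mu) = (1, 2).

Step 2 — invert Sigma. det(Sigma) = 14·19 - (-6)² = 230.
  Sigma^{-1} = (1/det) · [[d, -b], [-b, a]] = [[0.0826, 0.0261],
 [0.0261, 0.0609]].

Step 3 — form the quadratic (x - mu)^T · Sigma^{-1} · (x - mu):
  Sigma^{-1} · (x - mu) = (0.1348, 0.1478).
  (x - mu)^T · [Sigma^{-1} · (x - mu)] = (1)·(0.1348) + (2)·(0.1478) = 0.4304.

Step 4 — take square root: d = √(0.4304) ≈ 0.6561.

d(x, mu) = √(0.4304) ≈ 0.6561


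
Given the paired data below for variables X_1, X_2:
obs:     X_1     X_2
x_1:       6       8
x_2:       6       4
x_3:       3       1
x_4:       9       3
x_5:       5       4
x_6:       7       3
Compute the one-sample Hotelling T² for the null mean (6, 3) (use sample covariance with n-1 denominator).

Step 1 — sample mean vector:
  mean(X_1) = (6 + 6 + 3 + 9 + 5 + 7) / 6 = 36/6 = 6
  mean(X_2) = (8 + 4 + 1 + 3 + 4 + 3) / 6 = 23/6 = 3.8333
  x̄ = (6, 3.8333),  deviation x̄ - mu_0 = (6, 3.8333) - (6, 3) = (0, 0.8333).

Step 2 — sample covariance matrix, S[i,j] = (1/(n-1)) · Σ_k (x_{k,i} - mean_i) · (x_{k,j} - mean_j), divisor n-1 = 5:
  S[X_1,X_1] = ((0)·(0) + (0)·(0) + (-3)·(-3) + (3)·(3) + (-1)·(-1) + (1)·(1)) / 5 = 20/5 = 4
  S[X_1,X_2] = ((0)·(4.1667) + (0)·(0.1667) + (-3)·(-2.8333) + (3)·(-0.8333) + (-1)·(0.1667) + (1)·(-0.8333)) / 5 = 5/5 = 1
  S[X_2,X_2] = ((4.1667)·(4.1667) + (0.1667)·(0.1667) + (-2.8333)·(-2.8333) + (-0.8333)·(-0.8333) + (0.1667)·(0.1667) + (-0.8333)·(-0.8333)) / 5 = 26.8333/5 = 5.3667
  S = [[4, 1],
 [1, 5.3667]].

Step 3 — invert S. det(S) = 4·5.3667 - (1)² = 20.4667.
  S^{-1} = (1/det) · [[d, -b], [-b, a]] = [[0.2622, -0.0489],
 [-0.0489, 0.1954]].

Step 4 — quadratic form (x̄ - mu_0)^T · S^{-1} · (x̄ - mu_0):
  S^{-1} · (x̄ - mu_0) = (-0.0407, 0.1629),
  (x̄ - mu_0)^T · [...] = (0)·(-0.0407) + (0.8333)·(0.1629) = 0.1357.

Step 5 — scale by n: T² = 6 · 0.1357 = 0.8143.

T² ≈ 0.8143


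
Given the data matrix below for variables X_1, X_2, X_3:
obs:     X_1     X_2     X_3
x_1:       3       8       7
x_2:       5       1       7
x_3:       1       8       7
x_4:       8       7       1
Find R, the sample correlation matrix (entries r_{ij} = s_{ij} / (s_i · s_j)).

Step 1 — column means:
  mean(X_1) = (3 + 5 + 1 + 8) / 4 = 17/4 = 4.25
  mean(X_2) = (8 + 1 + 8 + 7) / 4 = 24/4 = 6
  mean(X_3) = (7 + 7 + 7 + 1) / 4 = 22/4 = 5.5

Step 2 — sample variances and covariances s[i,j] = (1/(n-1)) · Σ_k (x_{k,i} - mean_i) · (x_{k,j} - mean_j), with n-1 = 3:
  s[X_1,X_1] = ((-1.25)·(-1.25) + (0.75)·(0.75) + (-3.25)·(-3.25) + (3.75)·(3.75)) / 3 = 26.75/3 = 8.9167
  s[X_1,X_2] = ((-1.25)·(2) + (0.75)·(-5) + (-3.25)·(2) + (3.75)·(1)) / 3 = -9/3 = -3
  s[X_1,X_3] = ((-1.25)·(1.5) + (0.75)·(1.5) + (-3.25)·(1.5) + (3.75)·(-4.5)) / 3 = -22.5/3 = -7.5
  s[X_2,X_2] = ((2)·(2) + (-5)·(-5) + (2)·(2) + (1)·(1)) / 3 = 34/3 = 11.3333
  s[X_2,X_3] = ((2)·(1.5) + (-5)·(1.5) + (2)·(1.5) + (1)·(-4.5)) / 3 = -6/3 = -2
  s[X_3,X_3] = ((1.5)·(1.5) + (1.5)·(1.5) + (1.5)·(1.5) + (-4.5)·(-4.5)) / 3 = 27/3 = 9
  Sample standard deviations s_i = √(s[i,i]):
  s(X_1) = √(8.9167) = 2.9861
  s(X_2) = √(11.3333) = 3.3665
  s(X_3) = √(9) = 3

Step 3 — r_{ij} = s_{ij} / (s_i · s_j):
  r[X_1,X_1] = 1 (diagonal).
  r[X_1,X_2] = -3 / (2.9861 · 3.3665) = -3 / 10.0526 = -0.2984
  r[X_1,X_3] = -7.5 / (2.9861 · 3) = -7.5 / 8.9582 = -0.8372
  r[X_2,X_2] = 1 (diagonal).
  r[X_2,X_3] = -2 / (3.3665 · 3) = -2 / 10.0995 = -0.198
  r[X_3,X_3] = 1 (diagonal).

R is symmetric with unit diagonal. Assembling:

R = [[1, -0.2984, -0.8372],
 [-0.2984, 1, -0.198],
 [-0.8372, -0.198, 1]]


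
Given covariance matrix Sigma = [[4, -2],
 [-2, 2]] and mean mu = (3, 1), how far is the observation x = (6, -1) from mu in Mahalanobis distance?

Step 1 — centre the observation: (x - mu) = (3, -2).

Step 2 — invert Sigma. det(Sigma) = 4·2 - (-2)² = 4.
  Sigma^{-1} = (1/det) · [[d, -b], [-b, a]] = [[0.5, 0.5],
 [0.5, 1]].

Step 3 — form the quadratic (x - mu)^T · Sigma^{-1} · (x - mu):
  Sigma^{-1} · (x - mu) = (0.5, -0.5).
  (x - mu)^T · [Sigma^{-1} · (x - mu)] = (3)·(0.5) + (-2)·(-0.5) = 2.5.

Step 4 — take square root: d = √(2.5) ≈ 1.5811.

d(x, mu) = √(2.5) ≈ 1.5811


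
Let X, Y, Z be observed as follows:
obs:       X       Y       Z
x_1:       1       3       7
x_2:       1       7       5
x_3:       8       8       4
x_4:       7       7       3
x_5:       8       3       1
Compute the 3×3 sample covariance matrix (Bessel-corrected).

Step 1 — column means:
  mean(X) = (1 + 1 + 8 + 7 + 8) / 5 = 25/5 = 5
  mean(Y) = (3 + 7 + 8 + 7 + 3) / 5 = 28/5 = 5.6
  mean(Z) = (7 + 5 + 4 + 3 + 1) / 5 = 20/5 = 4

Step 2 — sample covariance S[i,j] = (1/(n-1)) · Σ_k (x_{k,i} - mean_i) · (x_{k,j} - mean_j), with n-1 = 4.
  S[X,X] = ((-4)·(-4) + (-4)·(-4) + (3)·(3) + (2)·(2) + (3)·(3)) / 4 = 54/4 = 13.5
  S[X,Y] = ((-4)·(-2.6) + (-4)·(1.4) + (3)·(2.4) + (2)·(1.4) + (3)·(-2.6)) / 4 = 7/4 = 1.75
  S[X,Z] = ((-4)·(3) + (-4)·(1) + (3)·(0) + (2)·(-1) + (3)·(-3)) / 4 = -27/4 = -6.75
  S[Y,Y] = ((-2.6)·(-2.6) + (1.4)·(1.4) + (2.4)·(2.4) + (1.4)·(1.4) + (-2.6)·(-2.6)) / 4 = 23.2/4 = 5.8
  S[Y,Z] = ((-2.6)·(3) + (1.4)·(1) + (2.4)·(0) + (1.4)·(-1) + (-2.6)·(-3)) / 4 = 0/4 = 0
  S[Z,Z] = ((3)·(3) + (1)·(1) + (0)·(0) + (-1)·(-1) + (-3)·(-3)) / 4 = 20/4 = 5

S is symmetric (S[j,i] = S[i,j]). Assembling:

S = [[13.5, 1.75, -6.75],
 [1.75, 5.8, 0],
 [-6.75, 0, 5]]


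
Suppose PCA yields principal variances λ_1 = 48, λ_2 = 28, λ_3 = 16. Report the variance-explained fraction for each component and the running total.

Step 1 — total variance = trace(Sigma) = Σ λ_i = 48 + 28 + 16 = 92.

Step 2 — fraction explained by component i = λ_i / Σ λ:
  PC1: 48/92 = 0.5217
  PC2: 28/92 = 0.3043
  PC3: 16/92 = 0.1739

Step 3 — cumulative fraction after k components = (λ_1 + ... + λ_k) / Σ λ:
  k = 1: 48/92 = 0.5217
  k = 2: (48 + 28)/92 = 76/92 = 0.8261
  k = 3: (48 + 28 + 16)/92 = 92/92 = 1

Summary (fraction, with percent):

explained: PC1 0.5217 (52.17%), PC2 0.3043 (30.43%), PC3 0.1739 (17.39%);  cumulative: 0.5217, 0.8261, 1


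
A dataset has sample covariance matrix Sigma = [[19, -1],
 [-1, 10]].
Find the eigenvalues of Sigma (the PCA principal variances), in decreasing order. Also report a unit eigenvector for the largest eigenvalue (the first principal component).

Step 1 — characteristic polynomial of 2×2 Sigma:
  det(Sigma - λI) = λ² - trace · λ + det = 0.
  trace = 19 + 10 = 29, det = 19·10 - (-1)² = 189.
Step 2 — discriminant:
  Δ = trace² - 4·det = 841 - 756 = 85.
Step 3 — eigenvalues:
  λ = (trace ± √Δ)/2 = (29 ± 9.2195)/2,
  λ_1 = 19.1098,  λ_2 = 9.8902.

Step 4 — unit eigenvector for λ_1: solve (Sigma - λ_1 I)v = 0. First row:
  (19 - 19.1098)·v_x + (-1)·v_y = 0, i.e. (-0.1098)·v_x + (-1)·v_y = 0,
  so v ∝ (b, λ_1 - a) = (-1, 0.1098); multiply by -1 so the first entry is positive: u = (1, -0.1098).
  ||u|| = √((1)² + (-0.1098)²) = √(1.012) ≈ 1.006,
  v_1 = u/||u|| ≈ (0.994, -0.1091) (||v_1|| = 1).

λ_1 = 19.1098,  λ_2 = 9.8902;  v_1 ≈ (0.994, -0.1091)


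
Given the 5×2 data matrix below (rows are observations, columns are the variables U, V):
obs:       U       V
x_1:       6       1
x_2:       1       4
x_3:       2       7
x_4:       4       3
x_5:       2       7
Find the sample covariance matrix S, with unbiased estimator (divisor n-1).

Step 1 — column means:
  mean(U) = (6 + 1 + 2 + 4 + 2) / 5 = 15/5 = 3
  mean(V) = (1 + 4 + 7 + 3 + 7) / 5 = 22/5 = 4.4

Step 2 — sample covariance S[i,j] = (1/(n-1)) · Σ_k (x_{k,i} - mean_i) · (x_{k,j} - mean_j), with n-1 = 4.
  S[U,U] = ((3)·(3) + (-2)·(-2) + (-1)·(-1) + (1)·(1) + (-1)·(-1)) / 4 = 16/4 = 4
  S[U,V] = ((3)·(-3.4) + (-2)·(-0.4) + (-1)·(2.6) + (1)·(-1.4) + (-1)·(2.6)) / 4 = -16/4 = -4
  S[V,V] = ((-3.4)·(-3.4) + (-0.4)·(-0.4) + (2.6)·(2.6) + (-1.4)·(-1.4) + (2.6)·(2.6)) / 4 = 27.2/4 = 6.8

S is symmetric (S[j,i] = S[i,j]). Assembling:

S = [[4, -4],
 [-4, 6.8]]


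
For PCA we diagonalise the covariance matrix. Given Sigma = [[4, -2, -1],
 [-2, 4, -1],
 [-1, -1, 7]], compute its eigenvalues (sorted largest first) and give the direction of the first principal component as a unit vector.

Step 1 — characteristic polynomial p(λ) = det(λI - Sigma) = λ³ - tr·λ² + c_1·λ - det, where tr = trace, c_1 = sum of the principal 2×2 minors, det = det(Sigma):
  tr = 4 + 4 + 7 = 15,
  c_1 = (4·4 - (-2)²) + (4·7 - (-1)²) + (4·7 - (-1)²) = 12 + 27 + 27 = 66,
  det = 4·(4·7 - (-1)²) - (-2)·((-2)·7 - (-1)·(-1)) + (-1)·((-2)·(-1) - 4·(-1)) = 4·(27) - (-2)·(-15) + (-1)·(6) = 72.
  So p(λ) = λ³ - 15λ² + 66λ - 72.
Step 2 — look for an integer root (rational root theorem: any rational root is an integer divisor of 72). Testing λ = 6:
  p(6) = 216 - 540 + 396 - 72 = 0  ✓
  Dividing out (λ - 6): p(λ) = (λ - 6)(λ² - 9λ + 12).
Step 3 — remaining eigenvalues from the quadratic λ² - 9λ + 12 = 0:
  Δ = 9² - 4·12 = 81 - 48 = 33,  λ = (9 ± √33)/2 = (9 ± 5.7446)/2 ≈ 7.3723 or 1.6277.
  Sorted: λ_1 = 7.3723,  λ_2 = 6,  λ_3 = 1.6277  (check: sum = 15 = tr ✓).

Step 4 — unit eigenvector for λ_1 ≈ 7.3723: v spans the null space of (Sigma - λ_1 I), whose rows are
  r_1 = (-3.3723, -2, -1),  r_2 = (-2, -3.3723, -1),  r_3 = (-1, -1, -0.3723).
  v is orthogonal to every row, so take v ∝ r_1 × r_2 = ((-2)·(-1) - (-1)·(-3.3723), (-1)·(-2) - (-3.3723)·(-1), (-3.3723)·(-3.3723) - (-2)·(-2)) ≈ (-1.3723, -1.3723, 7.3723).
  Rescale (multiply by -1 so the first nonzero entry is positive): u = (1.3723, 1.3723, -7.3723).
  ||u|| = √((1.3723)² + (1.3723)² + (-7.3723)²) = √(58.1168) ≈ 7.6234,  v_1 = u/||u|| ≈ (0.18, 0.18, -0.9671) (||v_1|| = 1).

λ_1 = 7.3723,  λ_2 = 6,  λ_3 = 1.6277;  v_1 ≈ (0.18, 0.18, -0.9671)


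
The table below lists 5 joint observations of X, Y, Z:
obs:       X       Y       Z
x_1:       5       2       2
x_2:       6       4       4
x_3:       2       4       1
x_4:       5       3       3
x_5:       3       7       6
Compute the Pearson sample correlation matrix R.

Step 1 — column means:
  mean(X) = (5 + 6 + 2 + 5 + 3) / 5 = 21/5 = 4.2
  mean(Y) = (2 + 4 + 4 + 3 + 7) / 5 = 20/5 = 4
  mean(Z) = (2 + 4 + 1 + 3 + 6) / 5 = 16/5 = 3.2

Step 2 — sample variances and covariances s[i,j] = (1/(n-1)) · Σ_k (x_{k,i} - mean_i) · (x_{k,j} - mean_j), with n-1 = 4:
  s[X,X] = ((0.8)·(0.8) + (1.8)·(1.8) + (-2.2)·(-2.2) + (0.8)·(0.8) + (-1.2)·(-1.2)) / 4 = 10.8/4 = 2.7
  s[X,Y] = ((0.8)·(-2) + (1.8)·(0) + (-2.2)·(0) + (0.8)·(-1) + (-1.2)·(3)) / 4 = -6/4 = -1.5
  s[X,Z] = ((0.8)·(-1.2) + (1.8)·(0.8) + (-2.2)·(-2.2) + (0.8)·(-0.2) + (-1.2)·(2.8)) / 4 = 1.8/4 = 0.45
  s[Y,Y] = ((-2)·(-2) + (0)·(0) + (0)·(0) + (-1)·(-1) + (3)·(3)) / 4 = 14/4 = 3.5
  s[Y,Z] = ((-2)·(-1.2) + (0)·(0.8) + (0)·(-2.2) + (-1)·(-0.2) + (3)·(2.8)) / 4 = 11/4 = 2.75
  s[Z,Z] = ((-1.2)·(-1.2) + (0.8)·(0.8) + (-2.2)·(-2.2) + (-0.2)·(-0.2) + (2.8)·(2.8)) / 4 = 14.8/4 = 3.7
  Sample standard deviations s_i = √(s[i,i]):
  s(X) = √(2.7) = 1.6432
  s(Y) = √(3.5) = 1.8708
  s(Z) = √(3.7) = 1.9235

Step 3 — r_{ij} = s_{ij} / (s_i · s_j):
  r[X,X] = 1 (diagonal).
  r[X,Y] = -1.5 / (1.6432 · 1.8708) = -1.5 / 3.0741 = -0.488
  r[X,Z] = 0.45 / (1.6432 · 1.9235) = 0.45 / 3.1607 = 0.1424
  r[Y,Y] = 1 (diagonal).
  r[Y,Z] = 2.75 / (1.8708 · 1.9235) = 2.75 / 3.5986 = 0.7642
  r[Z,Z] = 1 (diagonal).

R is symmetric with unit diagonal. Assembling:

R = [[1, -0.488, 0.1424],
 [-0.488, 1, 0.7642],
 [0.1424, 0.7642, 1]]


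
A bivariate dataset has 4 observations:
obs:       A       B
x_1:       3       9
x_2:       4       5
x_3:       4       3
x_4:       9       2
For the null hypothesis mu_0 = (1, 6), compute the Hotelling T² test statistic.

Step 1 — sample mean vector:
  mean(A) = (3 + 4 + 4 + 9) / 4 = 20/4 = 5
  mean(B) = (9 + 5 + 3 + 2) / 4 = 19/4 = 4.75
  x̄ = (5, 4.75),  deviation x̄ - mu_0 = (5, 4.75) - (1, 6) = (4, -1.25).

Step 2 — sample covariance matrix, S[i,j] = (1/(n-1)) · Σ_k (x_{k,i} - mean_i) · (x_{k,j} - mean_j), divisor n-1 = 3:
  S[A,A] = ((-2)·(-2) + (-1)·(-1) + (-1)·(-1) + (4)·(4)) / 3 = 22/3 = 7.3333
  S[A,B] = ((-2)·(4.25) + (-1)·(0.25) + (-1)·(-1.75) + (4)·(-2.75)) / 3 = -18/3 = -6
  S[B,B] = ((4.25)·(4.25) + (0.25)·(0.25) + (-1.75)·(-1.75) + (-2.75)·(-2.75)) / 3 = 28.75/3 = 9.5833
  S = [[7.3333, -6],
 [-6, 9.5833]].

Step 3 — invert S. det(S) = 7.3333·9.5833 - (-6)² = 34.2778.
  S^{-1} = (1/det) · [[d, -b], [-b, a]] = [[0.2796, 0.175],
 [0.175, 0.2139]].

Step 4 — quadratic form (x̄ - mu_0)^T · S^{-1} · (x̄ - mu_0):
  S^{-1} · (x̄ - mu_0) = (0.8995, 0.4327),
  (x̄ - mu_0)^T · [...] = (4)·(0.8995) + (-1.25)·(0.4327) = 3.0571.

Step 5 — scale by n: T² = 4 · 3.0571 = 12.2285.

T² ≈ 12.2285


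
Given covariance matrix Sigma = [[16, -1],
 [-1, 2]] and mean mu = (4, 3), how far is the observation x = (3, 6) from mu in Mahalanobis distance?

Step 1 — centre the observation: (x - mu) = (-1, 3).

Step 2 — invert Sigma. det(Sigma) = 16·2 - (-1)² = 31.
  Sigma^{-1} = (1/det) · [[d, -b], [-b, a]] = [[0.0645, 0.0323],
 [0.0323, 0.5161]].

Step 3 — form the quadratic (x - mu)^T · Sigma^{-1} · (x - mu):
  Sigma^{-1} · (x - mu) = (0.0323, 1.5161).
  (x - mu)^T · [Sigma^{-1} · (x - mu)] = (-1)·(0.0323) + (3)·(1.5161) = 4.5161.

Step 4 — take square root: d = √(4.5161) ≈ 2.1251.

d(x, mu) = √(4.5161) ≈ 2.1251


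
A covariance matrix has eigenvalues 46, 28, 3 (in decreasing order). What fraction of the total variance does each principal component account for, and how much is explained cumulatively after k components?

Step 1 — total variance = trace(Sigma) = Σ λ_i = 46 + 28 + 3 = 77.

Step 2 — fraction explained by component i = λ_i / Σ λ:
  PC1: 46/77 = 0.5974
  PC2: 28/77 = 0.3636
  PC3: 3/77 = 0.039

Step 3 — cumulative fraction after k components = (λ_1 + ... + λ_k) / Σ λ:
  k = 1: 46/77 = 0.5974
  k = 2: (46 + 28)/77 = 74/77 = 0.961
  k = 3: (46 + 28 + 3)/77 = 77/77 = 1

Summary (fraction, with percent):

explained: PC1 0.5974 (59.74%), PC2 0.3636 (36.36%), PC3 0.039 (3.9%);  cumulative: 0.5974, 0.961, 1


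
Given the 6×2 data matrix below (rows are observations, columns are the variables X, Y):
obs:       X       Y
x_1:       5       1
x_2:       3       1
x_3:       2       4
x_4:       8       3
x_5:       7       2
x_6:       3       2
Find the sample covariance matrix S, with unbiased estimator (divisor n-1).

Step 1 — column means:
  mean(X) = (5 + 3 + 2 + 8 + 7 + 3) / 6 = 28/6 = 4.6667
  mean(Y) = (1 + 1 + 4 + 3 + 2 + 2) / 6 = 13/6 = 2.1667

Step 2 — sample covariance S[i,j] = (1/(n-1)) · Σ_k (x_{k,i} - mean_i) · (x_{k,j} - mean_j), with n-1 = 5.
  S[X,X] = ((0.3333)·(0.3333) + (-1.6667)·(-1.6667) + (-2.6667)·(-2.6667) + (3.3333)·(3.3333) + (2.3333)·(2.3333) + (-1.6667)·(-1.6667)) / 5 = 29.3333/5 = 5.8667
  S[X,Y] = ((0.3333)·(-1.1667) + (-1.6667)·(-1.1667) + (-2.6667)·(1.8333) + (3.3333)·(0.8333) + (2.3333)·(-0.1667) + (-1.6667)·(-0.1667)) / 5 = -0.6667/5 = -0.1333
  S[Y,Y] = ((-1.1667)·(-1.1667) + (-1.1667)·(-1.1667) + (1.8333)·(1.8333) + (0.8333)·(0.8333) + (-0.1667)·(-0.1667) + (-0.1667)·(-0.1667)) / 5 = 6.8333/5 = 1.3667

S is symmetric (S[j,i] = S[i,j]). Assembling:

S = [[5.8667, -0.1333],
 [-0.1333, 1.3667]]


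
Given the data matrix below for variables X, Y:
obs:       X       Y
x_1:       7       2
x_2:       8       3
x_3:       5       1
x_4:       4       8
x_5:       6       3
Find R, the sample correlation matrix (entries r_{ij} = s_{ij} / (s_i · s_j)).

Step 1 — column means:
  mean(X) = (7 + 8 + 5 + 4 + 6) / 5 = 30/5 = 6
  mean(Y) = (2 + 3 + 1 + 8 + 3) / 5 = 17/5 = 3.4

Step 2 — sample variances and covariances s[i,j] = (1/(n-1)) · Σ_k (x_{k,i} - mean_i) · (x_{k,j} - mean_j), with n-1 = 4:
  s[X,X] = ((1)·(1) + (2)·(2) + (-1)·(-1) + (-2)·(-2) + (0)·(0)) / 4 = 10/4 = 2.5
  s[X,Y] = ((1)·(-1.4) + (2)·(-0.4) + (-1)·(-2.4) + (-2)·(4.6) + (0)·(-0.4)) / 4 = -9/4 = -2.25
  s[Y,Y] = ((-1.4)·(-1.4) + (-0.4)·(-0.4) + (-2.4)·(-2.4) + (4.6)·(4.6) + (-0.4)·(-0.4)) / 4 = 29.2/4 = 7.3
  Sample standard deviations s_i = √(s[i,i]):
  s(X) = √(2.5) = 1.5811
  s(Y) = √(7.3) = 2.7019

Step 3 — r_{ij} = s_{ij} / (s_i · s_j):
  r[X,X] = 1 (diagonal).
  r[X,Y] = -2.25 / (1.5811 · 2.7019) = -2.25 / 4.272 = -0.5267
  r[Y,Y] = 1 (diagonal).

R is symmetric with unit diagonal. Assembling:

R = [[1, -0.5267],
 [-0.5267, 1]]


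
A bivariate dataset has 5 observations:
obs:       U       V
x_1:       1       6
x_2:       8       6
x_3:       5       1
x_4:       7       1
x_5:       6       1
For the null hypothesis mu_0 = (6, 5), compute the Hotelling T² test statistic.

Step 1 — sample mean vector:
  mean(U) = (1 + 8 + 5 + 7 + 6) / 5 = 27/5 = 5.4
  mean(V) = (6 + 6 + 1 + 1 + 1) / 5 = 15/5 = 3
  x̄ = (5.4, 3),  deviation x̄ - mu_0 = (5.4, 3) - (6, 5) = (-0.6, -2).

Step 2 — sample covariance matrix, S[i,j] = (1/(n-1)) · Σ_k (x_{k,i} - mean_i) · (x_{k,j} - mean_j), divisor n-1 = 4:
  S[U,U] = ((-4.4)·(-4.4) + (2.6)·(2.6) + (-0.4)·(-0.4) + (1.6)·(1.6) + (0.6)·(0.6)) / 4 = 29.2/4 = 7.3
  S[U,V] = ((-4.4)·(3) + (2.6)·(3) + (-0.4)·(-2) + (1.6)·(-2) + (0.6)·(-2)) / 4 = -9/4 = -2.25
  S[V,V] = ((3)·(3) + (3)·(3) + (-2)·(-2) + (-2)·(-2) + (-2)·(-2)) / 4 = 30/4 = 7.5
  S = [[7.3, -2.25],
 [-2.25, 7.5]].

Step 3 — invert S. det(S) = 7.3·7.5 - (-2.25)² = 49.6875.
  S^{-1} = (1/det) · [[d, -b], [-b, a]] = [[0.1509, 0.0453],
 [0.0453, 0.1469]].

Step 4 — quadratic form (x̄ - mu_0)^T · S^{-1} · (x̄ - mu_0):
  S^{-1} · (x̄ - mu_0) = (-0.1811, -0.321),
  (x̄ - mu_0)^T · [...] = (-0.6)·(-0.1811) + (-2)·(-0.321) = 0.7507.

Step 5 — scale by n: T² = 5 · 0.7507 = 3.7535.

T² ≈ 3.7535


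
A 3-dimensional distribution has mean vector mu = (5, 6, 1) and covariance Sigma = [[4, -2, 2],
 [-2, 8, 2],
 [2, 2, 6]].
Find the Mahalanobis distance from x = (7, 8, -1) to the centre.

Step 1 — centre the observation: (x - mu) = (2, 2, -2).

Step 2 — invert Sigma (cofactor / det for 3×3, or solve directly):
  Sigma^{-1} = [[0.4231, 0.1538, -0.1923],
 [0.1538, 0.1923, -0.1154],
 [-0.1923, -0.1154, 0.2692]].

Step 3 — form the quadratic (x - mu)^T · Sigma^{-1} · (x - mu):
  Sigma^{-1} · (x - mu) = (1.5385, 0.9231, -1.1538).
  (x - mu)^T · [Sigma^{-1} · (x - mu)] = (2)·(1.5385) + (2)·(0.9231) + (-2)·(-1.1538) = 7.2308.

Step 4 — take square root: d = √(7.2308) ≈ 2.689.

d(x, mu) = √(7.2308) ≈ 2.689


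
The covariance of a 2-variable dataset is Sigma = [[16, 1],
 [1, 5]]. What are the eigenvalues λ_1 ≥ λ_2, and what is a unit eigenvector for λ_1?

Step 1 — characteristic polynomial of 2×2 Sigma:
  det(Sigma - λI) = λ² - trace · λ + det = 0.
  trace = 16 + 5 = 21, det = 16·5 - (1)² = 79.
Step 2 — discriminant:
  Δ = trace² - 4·det = 441 - 316 = 125.
Step 3 — eigenvalues:
  λ = (trace ± √Δ)/2 = (21 ± 11.1803)/2,
  λ_1 = 16.0902,  λ_2 = 4.9098.

Step 4 — unit eigenvector for λ_1: solve (Sigma - λ_1 I)v = 0. First row:
  (16 - 16.0902)·v_x + (1)·v_y = 0, i.e. (-0.0902)·v_x + (1)·v_y = 0,
  so v ∝ (b, λ_1 - a) = (1, 0.0902) = u.
  ||u|| = √((1)² + (0.0902)²) = √(1.0081) ≈ 1.0041,
  v_1 = u/||u|| ≈ (0.996, 0.0898) (||v_1|| = 1).

λ_1 = 16.0902,  λ_2 = 4.9098;  v_1 ≈ (0.996, 0.0898)


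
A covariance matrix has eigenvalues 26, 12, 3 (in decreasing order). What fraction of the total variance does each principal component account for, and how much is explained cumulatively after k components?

Step 1 — total variance = trace(Sigma) = Σ λ_i = 26 + 12 + 3 = 41.

Step 2 — fraction explained by component i = λ_i / Σ λ:
  PC1: 26/41 = 0.6341
  PC2: 12/41 = 0.2927
  PC3: 3/41 = 0.0732

Step 3 — cumulative fraction after k components = (λ_1 + ... + λ_k) / Σ λ:
  k = 1: 26/41 = 0.6341
  k = 2: (26 + 12)/41 = 38/41 = 0.9268
  k = 3: (26 + 12 + 3)/41 = 41/41 = 1

Summary (fraction, with percent):

explained: PC1 0.6341 (63.41%), PC2 0.2927 (29.27%), PC3 0.0732 (7.32%);  cumulative: 0.6341, 0.9268, 1


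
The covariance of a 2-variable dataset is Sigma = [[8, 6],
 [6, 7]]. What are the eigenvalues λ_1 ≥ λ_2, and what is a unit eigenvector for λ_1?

Step 1 — characteristic polynomial of 2×2 Sigma:
  det(Sigma - λI) = λ² - trace · λ + det = 0.
  trace = 8 + 7 = 15, det = 8·7 - (6)² = 20.
Step 2 — discriminant:
  Δ = trace² - 4·det = 225 - 80 = 145.
Step 3 — eigenvalues:
  λ = (trace ± √Δ)/2 = (15 ± 12.0416)/2,
  λ_1 = 13.5208,  λ_2 = 1.4792.

Step 4 — unit eigenvector for λ_1: solve (Sigma - λ_1 I)v = 0. First row:
  (8 - 13.5208)·v_x + (6)·v_y = 0, i.e. (-5.5208)·v_x + (6)·v_y = 0,
  so v ∝ (b, λ_1 - a) = (6, 5.5208) = u.
  ||u|| = √((6)² + (5.5208)²) = √(66.4792) ≈ 8.1535,
  v_1 = u/||u|| ≈ (0.7359, 0.6771) (||v_1|| = 1).

λ_1 = 13.5208,  λ_2 = 1.4792;  v_1 ≈ (0.7359, 0.6771)


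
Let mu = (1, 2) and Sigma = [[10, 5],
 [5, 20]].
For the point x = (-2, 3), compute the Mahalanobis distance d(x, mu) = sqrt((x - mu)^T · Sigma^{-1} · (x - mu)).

Step 1 — centre the observation: (x - mu) = (-3, 1).

Step 2 — invert Sigma. det(Sigma) = 10·20 - (5)² = 175.
  Sigma^{-1} = (1/det) · [[d, -b], [-b, a]] = [[0.1143, -0.0286],
 [-0.0286, 0.0571]].

Step 3 — form the quadratic (x - mu)^T · Sigma^{-1} · (x - mu):
  Sigma^{-1} · (x - mu) = (-0.3714, 0.1429).
  (x - mu)^T · [Sigma^{-1} · (x - mu)] = (-3)·(-0.3714) + (1)·(0.1429) = 1.2571.

Step 4 — take square root: d = √(1.2571) ≈ 1.1212.

d(x, mu) = √(1.2571) ≈ 1.1212


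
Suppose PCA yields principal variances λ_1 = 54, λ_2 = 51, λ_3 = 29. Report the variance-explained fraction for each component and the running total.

Step 1 — total variance = trace(Sigma) = Σ λ_i = 54 + 51 + 29 = 134.

Step 2 — fraction explained by component i = λ_i / Σ λ:
  PC1: 54/134 = 0.403
  PC2: 51/134 = 0.3806
  PC3: 29/134 = 0.2164

Step 3 — cumulative fraction after k components = (λ_1 + ... + λ_k) / Σ λ:
  k = 1: 54/134 = 0.403
  k = 2: (54 + 51)/134 = 105/134 = 0.7836
  k = 3: (54 + 51 + 29)/134 = 134/134 = 1

Summary (fraction, with percent):

explained: PC1 0.403 (40.3%), PC2 0.3806 (38.06%), PC3 0.2164 (21.64%);  cumulative: 0.403, 0.7836, 1


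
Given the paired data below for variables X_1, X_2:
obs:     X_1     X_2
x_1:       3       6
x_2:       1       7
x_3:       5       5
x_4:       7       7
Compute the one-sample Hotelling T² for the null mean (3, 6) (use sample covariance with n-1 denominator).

Step 1 — sample mean vector:
  mean(X_1) = (3 + 1 + 5 + 7) / 4 = 16/4 = 4
  mean(X_2) = (6 + 7 + 5 + 7) / 4 = 25/4 = 6.25
  x̄ = (4, 6.25),  deviation x̄ - mu_0 = (4, 6.25) - (3, 6) = (1, 0.25).

Step 2 — sample covariance matrix, S[i,j] = (1/(n-1)) · Σ_k (x_{k,i} - mean_i) · (x_{k,j} - mean_j), divisor n-1 = 3:
  S[X_1,X_1] = ((-1)·(-1) + (-3)·(-3) + (1)·(1) + (3)·(3)) / 3 = 20/3 = 6.6667
  S[X_1,X_2] = ((-1)·(-0.25) + (-3)·(0.75) + (1)·(-1.25) + (3)·(0.75)) / 3 = -1/3 = -0.3333
  S[X_2,X_2] = ((-0.25)·(-0.25) + (0.75)·(0.75) + (-1.25)·(-1.25) + (0.75)·(0.75)) / 3 = 2.75/3 = 0.9167
  S = [[6.6667, -0.3333],
 [-0.3333, 0.9167]].

Step 3 — invert S. det(S) = 6.6667·0.9167 - (-0.3333)² = 6.
  S^{-1} = (1/det) · [[d, -b], [-b, a]] = [[0.1528, 0.0556],
 [0.0556, 1.1111]].

Step 4 — quadratic form (x̄ - mu_0)^T · S^{-1} · (x̄ - mu_0):
  S^{-1} · (x̄ - mu_0) = (0.1667, 0.3333),
  (x̄ - mu_0)^T · [...] = (1)·(0.1667) + (0.25)·(0.3333) = 0.25.

Step 5 — scale by n: T² = 4 · 0.25 = 1.

T² ≈ 1


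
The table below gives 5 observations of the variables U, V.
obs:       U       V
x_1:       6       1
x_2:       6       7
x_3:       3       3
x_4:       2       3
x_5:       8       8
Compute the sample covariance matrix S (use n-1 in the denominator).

Step 1 — column means:
  mean(U) = (6 + 6 + 3 + 2 + 8) / 5 = 25/5 = 5
  mean(V) = (1 + 7 + 3 + 3 + 8) / 5 = 22/5 = 4.4

Step 2 — sample covariance S[i,j] = (1/(n-1)) · Σ_k (x_{k,i} - mean_i) · (x_{k,j} - mean_j), with n-1 = 4.
  S[U,U] = ((1)·(1) + (1)·(1) + (-2)·(-2) + (-3)·(-3) + (3)·(3)) / 4 = 24/4 = 6
  S[U,V] = ((1)·(-3.4) + (1)·(2.6) + (-2)·(-1.4) + (-3)·(-1.4) + (3)·(3.6)) / 4 = 17/4 = 4.25
  S[V,V] = ((-3.4)·(-3.4) + (2.6)·(2.6) + (-1.4)·(-1.4) + (-1.4)·(-1.4) + (3.6)·(3.6)) / 4 = 35.2/4 = 8.8

S is symmetric (S[j,i] = S[i,j]). Assembling:

S = [[6, 4.25],
 [4.25, 8.8]]


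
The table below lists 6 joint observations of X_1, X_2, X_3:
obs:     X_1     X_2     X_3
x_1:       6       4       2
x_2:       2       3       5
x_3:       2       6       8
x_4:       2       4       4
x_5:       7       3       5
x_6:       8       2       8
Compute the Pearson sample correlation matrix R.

Step 1 — column means:
  mean(X_1) = (6 + 2 + 2 + 2 + 7 + 8) / 6 = 27/6 = 4.5
  mean(X_2) = (4 + 3 + 6 + 4 + 3 + 2) / 6 = 22/6 = 3.6667
  mean(X_3) = (2 + 5 + 8 + 4 + 5 + 8) / 6 = 32/6 = 5.3333

Step 2 — sample variances and covariances s[i,j] = (1/(n-1)) · Σ_k (x_{k,i} - mean_i) · (x_{k,j} - mean_j), with n-1 = 5:
  s[X_1,X_1] = ((1.5)·(1.5) + (-2.5)·(-2.5) + (-2.5)·(-2.5) + (-2.5)·(-2.5) + (2.5)·(2.5) + (3.5)·(3.5)) / 5 = 39.5/5 = 7.9
  s[X_1,X_2] = ((1.5)·(0.3333) + (-2.5)·(-0.6667) + (-2.5)·(2.3333) + (-2.5)·(0.3333) + (2.5)·(-0.6667) + (3.5)·(-1.6667)) / 5 = -12/5 = -2.4
  s[X_1,X_3] = ((1.5)·(-3.3333) + (-2.5)·(-0.3333) + (-2.5)·(2.6667) + (-2.5)·(-1.3333) + (2.5)·(-0.3333) + (3.5)·(2.6667)) / 5 = 1/5 = 0.2
  s[X_2,X_2] = ((0.3333)·(0.3333) + (-0.6667)·(-0.6667) + (2.3333)·(2.3333) + (0.3333)·(0.3333) + (-0.6667)·(-0.6667) + (-1.6667)·(-1.6667)) / 5 = 9.3333/5 = 1.8667
  s[X_2,X_3] = ((0.3333)·(-3.3333) + (-0.6667)·(-0.3333) + (2.3333)·(2.6667) + (0.3333)·(-1.3333) + (-0.6667)·(-0.3333) + (-1.6667)·(2.6667)) / 5 = 0.6667/5 = 0.1333
  s[X_3,X_3] = ((-3.3333)·(-3.3333) + (-0.3333)·(-0.3333) + (2.6667)·(2.6667) + (-1.3333)·(-1.3333) + (-0.3333)·(-0.3333) + (2.6667)·(2.6667)) / 5 = 27.3333/5 = 5.4667
  Sample standard deviations s_i = √(s[i,i]):
  s(X_1) = √(7.9) = 2.8107
  s(X_2) = √(1.8667) = 1.3663
  s(X_3) = √(5.4667) = 2.3381

Step 3 — r_{ij} = s_{ij} / (s_i · s_j):
  r[X_1,X_1] = 1 (diagonal).
  r[X_1,X_2] = -2.4 / (2.8107 · 1.3663) = -2.4 / 3.8401 = -0.625
  r[X_1,X_3] = 0.2 / (2.8107 · 2.3381) = 0.2 / 6.5717 = 0.0304
  r[X_2,X_2] = 1 (diagonal).
  r[X_2,X_3] = 0.1333 / (1.3663 · 2.3381) = 0.1333 / 3.1944 = 0.0417
  r[X_3,X_3] = 1 (diagonal).

R is symmetric with unit diagonal. Assembling:

R = [[1, -0.625, 0.0304],
 [-0.625, 1, 0.0417],
 [0.0304, 0.0417, 1]]


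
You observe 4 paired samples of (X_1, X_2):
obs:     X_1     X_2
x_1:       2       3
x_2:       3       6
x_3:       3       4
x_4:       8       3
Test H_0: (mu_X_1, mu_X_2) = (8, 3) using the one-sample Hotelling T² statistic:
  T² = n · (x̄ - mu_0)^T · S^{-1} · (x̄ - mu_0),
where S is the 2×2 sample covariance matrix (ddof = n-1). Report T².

Step 1 — sample mean vector:
  mean(X_1) = (2 + 3 + 3 + 8) / 4 = 16/4 = 4
  mean(X_2) = (3 + 6 + 4 + 3) / 4 = 16/4 = 4
  x̄ = (4, 4),  deviation x̄ - mu_0 = (4, 4) - (8, 3) = (-4, 1).

Step 2 — sample covariance matrix, S[i,j] = (1/(n-1)) · Σ_k (x_{k,i} - mean_i) · (x_{k,j} - mean_j), divisor n-1 = 3:
  S[X_1,X_1] = ((-2)·(-2) + (-1)·(-1) + (-1)·(-1) + (4)·(4)) / 3 = 22/3 = 7.3333
  S[X_1,X_2] = ((-2)·(-1) + (-1)·(2) + (-1)·(0) + (4)·(-1)) / 3 = -4/3 = -1.3333
  S[X_2,X_2] = ((-1)·(-1) + (2)·(2) + (0)·(0) + (-1)·(-1)) / 3 = 6/3 = 2
  S = [[7.3333, -1.3333],
 [-1.3333, 2]].

Step 3 — invert S. det(S) = 7.3333·2 - (-1.3333)² = 12.8889.
  S^{-1} = (1/det) · [[d, -b], [-b, a]] = [[0.1552, 0.1034],
 [0.1034, 0.569]].

Step 4 — quadratic form (x̄ - mu_0)^T · S^{-1} · (x̄ - mu_0):
  S^{-1} · (x̄ - mu_0) = (-0.5172, 0.1552),
  (x̄ - mu_0)^T · [...] = (-4)·(-0.5172) + (1)·(0.1552) = 2.2241.

Step 5 — scale by n: T² = 4 · 2.2241 = 8.8966.

T² ≈ 8.8966


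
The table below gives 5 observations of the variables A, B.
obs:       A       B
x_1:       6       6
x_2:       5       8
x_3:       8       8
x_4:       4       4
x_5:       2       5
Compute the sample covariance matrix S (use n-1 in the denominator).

Step 1 — column means:
  mean(A) = (6 + 5 + 8 + 4 + 2) / 5 = 25/5 = 5
  mean(B) = (6 + 8 + 8 + 4 + 5) / 5 = 31/5 = 6.2

Step 2 — sample covariance S[i,j] = (1/(n-1)) · Σ_k (x_{k,i} - mean_i) · (x_{k,j} - mean_j), with n-1 = 4.
  S[A,A] = ((1)·(1) + (0)·(0) + (3)·(3) + (-1)·(-1) + (-3)·(-3)) / 4 = 20/4 = 5
  S[A,B] = ((1)·(-0.2) + (0)·(1.8) + (3)·(1.8) + (-1)·(-2.2) + (-3)·(-1.2)) / 4 = 11/4 = 2.75
  S[B,B] = ((-0.2)·(-0.2) + (1.8)·(1.8) + (1.8)·(1.8) + (-2.2)·(-2.2) + (-1.2)·(-1.2)) / 4 = 12.8/4 = 3.2

S is symmetric (S[j,i] = S[i,j]). Assembling:

S = [[5, 2.75],
 [2.75, 3.2]]


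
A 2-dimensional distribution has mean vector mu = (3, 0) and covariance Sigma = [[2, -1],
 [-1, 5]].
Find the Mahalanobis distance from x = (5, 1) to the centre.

Step 1 — centre the observation: (x - mu) = (2, 1).

Step 2 — invert Sigma. det(Sigma) = 2·5 - (-1)² = 9.
  Sigma^{-1} = (1/det) · [[d, -b], [-b, a]] = [[0.5556, 0.1111],
 [0.1111, 0.2222]].

Step 3 — form the quadratic (x - mu)^T · Sigma^{-1} · (x - mu):
  Sigma^{-1} · (x - mu) = (1.2222, 0.4444).
  (x - mu)^T · [Sigma^{-1} · (x - mu)] = (2)·(1.2222) + (1)·(0.4444) = 2.8889.

Step 4 — take square root: d = √(2.8889) ≈ 1.6997.

d(x, mu) = √(2.8889) ≈ 1.6997


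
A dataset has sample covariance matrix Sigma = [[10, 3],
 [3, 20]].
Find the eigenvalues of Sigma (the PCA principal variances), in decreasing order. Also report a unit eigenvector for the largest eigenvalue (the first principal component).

Step 1 — characteristic polynomial of 2×2 Sigma:
  det(Sigma - λI) = λ² - trace · λ + det = 0.
  trace = 10 + 20 = 30, det = 10·20 - (3)² = 191.
Step 2 — discriminant:
  Δ = trace² - 4·det = 900 - 764 = 136.
Step 3 — eigenvalues:
  λ = (trace ± √Δ)/2 = (30 ± 11.6619)/2,
  λ_1 = 20.831,  λ_2 = 9.169.

Step 4 — unit eigenvector for λ_1: solve (Sigma - λ_1 I)v = 0. First row:
  (10 - 20.831)·v_x + (3)·v_y = 0, i.e. (-10.831)·v_x + (3)·v_y = 0,
  so v ∝ (b, λ_1 - a) = (3, 10.831) = u.
  ||u|| = √((3)² + (10.831)²) = √(126.3095) ≈ 11.2388,
  v_1 = u/||u|| ≈ (0.2669, 0.9637) (||v_1|| = 1).

λ_1 = 20.831,  λ_2 = 9.169;  v_1 ≈ (0.2669, 0.9637)


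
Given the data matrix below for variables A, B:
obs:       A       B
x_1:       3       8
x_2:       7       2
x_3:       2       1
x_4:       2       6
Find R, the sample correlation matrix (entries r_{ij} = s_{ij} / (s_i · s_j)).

Step 1 — column means:
  mean(A) = (3 + 7 + 2 + 2) / 4 = 14/4 = 3.5
  mean(B) = (8 + 2 + 1 + 6) / 4 = 17/4 = 4.25

Step 2 — sample variances and covariances s[i,j] = (1/(n-1)) · Σ_k (x_{k,i} - mean_i) · (x_{k,j} - mean_j), with n-1 = 3:
  s[A,A] = ((-0.5)·(-0.5) + (3.5)·(3.5) + (-1.5)·(-1.5) + (-1.5)·(-1.5)) / 3 = 17/3 = 5.6667
  s[A,B] = ((-0.5)·(3.75) + (3.5)·(-2.25) + (-1.5)·(-3.25) + (-1.5)·(1.75)) / 3 = -7.5/3 = -2.5
  s[B,B] = ((3.75)·(3.75) + (-2.25)·(-2.25) + (-3.25)·(-3.25) + (1.75)·(1.75)) / 3 = 32.75/3 = 10.9167
  Sample standard deviations s_i = √(s[i,i]):
  s(A) = √(5.6667) = 2.3805
  s(B) = √(10.9167) = 3.304

Step 3 — r_{ij} = s_{ij} / (s_i · s_j):
  r[A,A] = 1 (diagonal).
  r[A,B] = -2.5 / (2.3805 · 3.304) = -2.5 / 7.8652 = -0.3179
  r[B,B] = 1 (diagonal).

R is symmetric with unit diagonal. Assembling:

R = [[1, -0.3179],
 [-0.3179, 1]]


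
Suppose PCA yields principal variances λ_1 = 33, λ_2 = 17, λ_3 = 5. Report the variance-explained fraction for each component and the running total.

Step 1 — total variance = trace(Sigma) = Σ λ_i = 33 + 17 + 5 = 55.

Step 2 — fraction explained by component i = λ_i / Σ λ:
  PC1: 33/55 = 0.6
  PC2: 17/55 = 0.3091
  PC3: 5/55 = 0.0909

Step 3 — cumulative fraction after k components = (λ_1 + ... + λ_k) / Σ λ:
  k = 1: 33/55 = 0.6
  k = 2: (33 + 17)/55 = 50/55 = 0.9091
  k = 3: (33 + 17 + 5)/55 = 55/55 = 1

Summary (fraction, with percent):

explained: PC1 0.6 (60%), PC2 0.3091 (30.91%), PC3 0.0909 (9.09%);  cumulative: 0.6, 0.9091, 1


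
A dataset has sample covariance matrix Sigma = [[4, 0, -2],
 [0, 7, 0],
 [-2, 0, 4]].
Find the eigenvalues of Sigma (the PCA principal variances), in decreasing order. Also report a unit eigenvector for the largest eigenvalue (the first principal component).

Step 1 — characteristic polynomial p(λ) = det(λI - Sigma) = λ³ - tr·λ² + c_1·λ - det, where tr = trace, c_1 = sum of the principal 2×2 minors, det = det(Sigma):
  tr = 4 + 7 + 4 = 15,
  c_1 = (4·7 - (0)²) + (4·4 - (-2)²) + (7·4 - (0)²) = 28 + 12 + 28 = 68,
  det = 4·(7·4 - (0)²) - (0)·((0)·4 - (0)·(-2)) + (-2)·((0)·(0) - 7·(-2)) = 4·(28) - (0)·(0) + (-2)·(14) = 84.
  So p(λ) = λ³ - 15λ² + 68λ - 84.
Step 2 — look for an integer root (rational root theorem: any rational root is an integer divisor of 84). Testing λ = 2:
  p(2) = 8 - 60 + 136 - 84 = 0  ✓
  Dividing out (λ - 2): p(λ) = (λ - 2)(λ² - 13λ + 42).
Step 3 — remaining eigenvalues from the quadratic λ² - 13λ + 42 = 0:
  Δ = 13² - 4·42 = 169 - 168 = 1,  λ = (13 ± √1)/2 = (13 ± 1)/2 = 7 or 6.
  Sorted: λ_1 = 7,  λ_2 = 6,  λ_3 = 2  (check: sum = 15 = tr ✓).

Step 4 — unit eigenvector for λ_1 = 7: v spans the null space of (Sigma - λ_1 I), whose rows are
  r_1 = (-3, 0, -2),  r_2 = (0, 0, 0),  r_3 = (-2, 0, -3).
  v is orthogonal to every row, so take v ∝ r_1 × r_3 = ((0)·(-3) - (-2)·(0), (-2)·(-2) - (-3)·(-3), (-3)·(0) - (0)·(-2)) = (0, -5, 0).
  Rescale (divide by 5; multiply by -1 so the first nonzero entry is positive): u = (0, 1, 0).
  ||u|| = √((0)² + (1)² + (0)²) = √(1) = 1,  v_1 = u/||u|| ≈ (0, 1, 0) (||v_1|| = 1).

λ_1 = 7,  λ_2 = 6,  λ_3 = 2;  v_1 ≈ (0, 1, 0)


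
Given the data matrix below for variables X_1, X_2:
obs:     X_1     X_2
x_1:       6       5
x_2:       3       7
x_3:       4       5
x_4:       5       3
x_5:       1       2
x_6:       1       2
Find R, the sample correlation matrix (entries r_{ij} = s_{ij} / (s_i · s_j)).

Step 1 — column means:
  mean(X_1) = (6 + 3 + 4 + 5 + 1 + 1) / 6 = 20/6 = 3.3333
  mean(X_2) = (5 + 7 + 5 + 3 + 2 + 2) / 6 = 24/6 = 4

Step 2 — sample variances and covariances s[i,j] = (1/(n-1)) · Σ_k (x_{k,i} - mean_i) · (x_{k,j} - mean_j), with n-1 = 5:
  s[X_1,X_1] = ((2.6667)·(2.6667) + (-0.3333)·(-0.3333) + (0.6667)·(0.6667) + (1.6667)·(1.6667) + (-2.3333)·(-2.3333) + (-2.3333)·(-2.3333)) / 5 = 21.3333/5 = 4.2667
  s[X_1,X_2] = ((2.6667)·(1) + (-0.3333)·(3) + (0.6667)·(1) + (1.6667)·(-1) + (-2.3333)·(-2) + (-2.3333)·(-2)) / 5 = 10/5 = 2
  s[X_2,X_2] = ((1)·(1) + (3)·(3) + (1)·(1) + (-1)·(-1) + (-2)·(-2) + (-2)·(-2)) / 5 = 20/5 = 4
  Sample standard deviations s_i = √(s[i,i]):
  s(X_1) = √(4.2667) = 2.0656
  s(X_2) = √(4) = 2

Step 3 — r_{ij} = s_{ij} / (s_i · s_j):
  r[X_1,X_1] = 1 (diagonal).
  r[X_1,X_2] = 2 / (2.0656 · 2) = 2 / 4.1312 = 0.4841
  r[X_2,X_2] = 1 (diagonal).

R is symmetric with unit diagonal. Assembling:

R = [[1, 0.4841],
 [0.4841, 1]]


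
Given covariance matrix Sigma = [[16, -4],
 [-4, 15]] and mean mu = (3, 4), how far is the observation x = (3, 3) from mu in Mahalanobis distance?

Step 1 — centre the observation: (x - mu) = (0, -1).

Step 2 — invert Sigma. det(Sigma) = 16·15 - (-4)² = 224.
  Sigma^{-1} = (1/det) · [[d, -b], [-b, a]] = [[0.067, 0.0179],
 [0.0179, 0.0714]].

Step 3 — form the quadratic (x - mu)^T · Sigma^{-1} · (x - mu):
  Sigma^{-1} · (x - mu) = (-0.0179, -0.0714).
  (x - mu)^T · [Sigma^{-1} · (x - mu)] = (0)·(-0.0179) + (-1)·(-0.0714) = 0.0714.

Step 4 — take square root: d = √(0.0714) ≈ 0.2673.

d(x, mu) = √(0.0714) ≈ 0.2673


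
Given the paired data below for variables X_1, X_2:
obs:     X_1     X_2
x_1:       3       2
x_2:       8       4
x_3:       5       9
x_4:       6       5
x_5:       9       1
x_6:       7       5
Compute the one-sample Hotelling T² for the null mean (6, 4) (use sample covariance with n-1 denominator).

Step 1 — sample mean vector:
  mean(X_1) = (3 + 8 + 5 + 6 + 9 + 7) / 6 = 38/6 = 6.3333
  mean(X_2) = (2 + 4 + 9 + 5 + 1 + 5) / 6 = 26/6 = 4.3333
  x̄ = (6.3333, 4.3333),  deviation x̄ - mu_0 = (6.3333, 4.3333) - (6, 4) = (0.3333, 0.3333).

Step 2 — sample covariance matrix, S[i,j] = (1/(n-1)) · Σ_k (x_{k,i} - mean_i) · (x_{k,j} - mean_j), divisor n-1 = 5:
  S[X_1,X_1] = ((-3.3333)·(-3.3333) + (1.6667)·(1.6667) + (-1.3333)·(-1.3333) + (-0.3333)·(-0.3333) + (2.6667)·(2.6667) + (0.6667)·(0.6667)) / 5 = 23.3333/5 = 4.6667
  S[X_1,X_2] = ((-3.3333)·(-2.3333) + (1.6667)·(-0.3333) + (-1.3333)·(4.6667) + (-0.3333)·(0.6667) + (2.6667)·(-3.3333) + (0.6667)·(0.6667)) / 5 = -7.6667/5 = -1.5333
  S[X_2,X_2] = ((-2.3333)·(-2.3333) + (-0.3333)·(-0.3333) + (4.6667)·(4.6667) + (0.6667)·(0.6667) + (-3.3333)·(-3.3333) + (0.6667)·(0.6667)) / 5 = 39.3333/5 = 7.8667
  S = [[4.6667, -1.5333],
 [-1.5333, 7.8667]].

Step 3 — invert S. det(S) = 4.6667·7.8667 - (-1.5333)² = 34.36.
  S^{-1} = (1/det) · [[d, -b], [-b, a]] = [[0.2289, 0.0446],
 [0.0446, 0.1358]].

Step 4 — quadratic form (x̄ - mu_0)^T · S^{-1} · (x̄ - mu_0):
  S^{-1} · (x̄ - mu_0) = (0.0912, 0.0601),
  (x̄ - mu_0)^T · [...] = (0.3333)·(0.0912) + (0.3333)·(0.0601) = 0.0504.

Step 5 — scale by n: T² = 6 · 0.0504 = 0.3027.

T² ≈ 0.3027


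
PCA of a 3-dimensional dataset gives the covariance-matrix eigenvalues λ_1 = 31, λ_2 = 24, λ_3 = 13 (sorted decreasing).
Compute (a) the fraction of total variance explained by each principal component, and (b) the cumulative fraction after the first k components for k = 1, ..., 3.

Step 1 — total variance = trace(Sigma) = Σ λ_i = 31 + 24 + 13 = 68.

Step 2 — fraction explained by component i = λ_i / Σ λ:
  PC1: 31/68 = 0.4559
  PC2: 24/68 = 0.3529
  PC3: 13/68 = 0.1912

Step 3 — cumulative fraction after k components = (λ_1 + ... + λ_k) / Σ λ:
  k = 1: 31/68 = 0.4559
  k = 2: (31 + 24)/68 = 55/68 = 0.8088
  k = 3: (31 + 24 + 13)/68 = 68/68 = 1

Summary (fraction, with percent):

explained: PC1 0.4559 (45.59%), PC2 0.3529 (35.29%), PC3 0.1912 (19.12%);  cumulative: 0.4559, 0.8088, 1


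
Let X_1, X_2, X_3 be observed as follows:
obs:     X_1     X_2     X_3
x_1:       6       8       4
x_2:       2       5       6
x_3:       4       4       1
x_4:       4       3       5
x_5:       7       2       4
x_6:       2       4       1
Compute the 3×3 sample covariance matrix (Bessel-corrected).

Step 1 — column means:
  mean(X_1) = (6 + 2 + 4 + 4 + 7 + 2) / 6 = 25/6 = 4.1667
  mean(X_2) = (8 + 5 + 4 + 3 + 2 + 4) / 6 = 26/6 = 4.3333
  mean(X_3) = (4 + 6 + 1 + 5 + 4 + 1) / 6 = 21/6 = 3.5

Step 2 — sample covariance S[i,j] = (1/(n-1)) · Σ_k (x_{k,i} - mean_i) · (x_{k,j} - mean_j), with n-1 = 5.
  S[X_1,X_1] = ((1.8333)·(1.8333) + (-2.1667)·(-2.1667) + (-0.1667)·(-0.1667) + (-0.1667)·(-0.1667) + (2.8333)·(2.8333) + (-2.1667)·(-2.1667)) / 5 = 20.8333/5 = 4.1667
  S[X_1,X_2] = ((1.8333)·(3.6667) + (-2.1667)·(0.6667) + (-0.1667)·(-0.3333) + (-0.1667)·(-1.3333) + (2.8333)·(-2.3333) + (-2.1667)·(-0.3333)) / 5 = -0.3333/5 = -0.0667
  S[X_1,X_3] = ((1.8333)·(0.5) + (-2.1667)·(2.5) + (-0.1667)·(-2.5) + (-0.1667)·(1.5) + (2.8333)·(0.5) + (-2.1667)·(-2.5)) / 5 = 2.5/5 = 0.5
  S[X_2,X_2] = ((3.6667)·(3.6667) + (0.6667)·(0.6667) + (-0.3333)·(-0.3333) + (-1.3333)·(-1.3333) + (-2.3333)·(-2.3333) + (-0.3333)·(-0.3333)) / 5 = 21.3333/5 = 4.2667
  S[X_2,X_3] = ((3.6667)·(0.5) + (0.6667)·(2.5) + (-0.3333)·(-2.5) + (-1.3333)·(1.5) + (-2.3333)·(0.5) + (-0.3333)·(-2.5)) / 5 = 2/5 = 0.4
  S[X_3,X_3] = ((0.5)·(0.5) + (2.5)·(2.5) + (-2.5)·(-2.5) + (1.5)·(1.5) + (0.5)·(0.5) + (-2.5)·(-2.5)) / 5 = 21.5/5 = 4.3

S is symmetric (S[j,i] = S[i,j]). Assembling:

S = [[4.1667, -0.0667, 0.5],
 [-0.0667, 4.2667, 0.4],
 [0.5, 0.4, 4.3]]


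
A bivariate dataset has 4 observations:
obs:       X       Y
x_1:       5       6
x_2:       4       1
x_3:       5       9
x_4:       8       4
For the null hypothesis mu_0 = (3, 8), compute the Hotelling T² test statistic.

Step 1 — sample mean vector:
  mean(X) = (5 + 4 + 5 + 8) / 4 = 22/4 = 5.5
  mean(Y) = (6 + 1 + 9 + 4) / 4 = 20/4 = 5
  x̄ = (5.5, 5),  deviation x̄ - mu_0 = (5.5, 5) - (3, 8) = (2.5, -3).

Step 2 — sample covariance matrix, S[i,j] = (1/(n-1)) · Σ_k (x_{k,i} - mean_i) · (x_{k,j} - mean_j), divisor n-1 = 3:
  S[X,X] = ((-0.5)·(-0.5) + (-1.5)·(-1.5) + (-0.5)·(-0.5) + (2.5)·(2.5)) / 3 = 9/3 = 3
  S[X,Y] = ((-0.5)·(1) + (-1.5)·(-4) + (-0.5)·(4) + (2.5)·(-1)) / 3 = 1/3 = 0.3333
  S[Y,Y] = ((1)·(1) + (-4)·(-4) + (4)·(4) + (-1)·(-1)) / 3 = 34/3 = 11.3333
  S = [[3, 0.3333],
 [0.3333, 11.3333]].

Step 3 — invert S. det(S) = 3·11.3333 - (0.3333)² = 33.8889.
  S^{-1} = (1/det) · [[d, -b], [-b, a]] = [[0.3344, -0.0098],
 [-0.0098, 0.0885]].

Step 4 — quadratic form (x̄ - mu_0)^T · S^{-1} · (x̄ - mu_0):
  S^{-1} · (x̄ - mu_0) = (0.8656, -0.2902),
  (x̄ - mu_0)^T · [...] = (2.5)·(0.8656) + (-3)·(-0.2902) = 3.0344.

Step 5 — scale by n: T² = 4 · 3.0344 = 12.1377.

T² ≈ 12.1377
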